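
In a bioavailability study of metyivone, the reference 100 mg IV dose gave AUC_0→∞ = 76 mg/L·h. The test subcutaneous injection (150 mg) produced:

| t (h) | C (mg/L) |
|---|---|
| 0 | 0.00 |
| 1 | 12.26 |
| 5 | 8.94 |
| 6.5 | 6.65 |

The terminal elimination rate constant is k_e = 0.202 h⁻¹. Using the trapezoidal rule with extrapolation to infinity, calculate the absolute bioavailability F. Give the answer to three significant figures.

Trapezoidal AUC_0→6.5 (subcutaneous injection):
  [0→1]: (0.00+12.26)/2 × 1 = 6.13
  [1→5]: (12.26+8.94)/2 × 4 = 42.4
  [5→6.5]: (8.94+6.65)/2 × 1.5 = 11.6925
  Sum = 60.2225 mg/L·h
Tail: C_last/k_e = 6.65/0.202 = 32.921
AUC_0→∞ (subcutaneous injection) = 60.2225 + 32.921 = 93.1435 mg/L·h
F = (AUC_ev/D_ev)/(AUC_iv/D_iv) = (93.1435/150)/(76/100) = 0.620957/0.76 = 0.8170

F = 0.817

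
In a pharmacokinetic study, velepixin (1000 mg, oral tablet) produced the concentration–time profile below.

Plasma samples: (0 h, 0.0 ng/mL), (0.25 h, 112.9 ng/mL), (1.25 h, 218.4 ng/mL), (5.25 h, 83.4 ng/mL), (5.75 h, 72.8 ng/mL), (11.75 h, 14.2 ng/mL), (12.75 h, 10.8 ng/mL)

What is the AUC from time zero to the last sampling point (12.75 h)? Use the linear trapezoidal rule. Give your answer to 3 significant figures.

Trapezoidal AUC_0→12.75:
  [0→0.25]: (0.0+112.9)/2 × 0.25 = 14.1125
  [0.25→1.25]: (112.9+218.4)/2 × 1 = 165.65
  [1.25→5.25]: (218.4+83.4)/2 × 4 = 603.6
  [5.25→5.75]: (83.4+72.8)/2 × 0.5 = 39.05
  [5.75→11.75]: (72.8+14.2)/2 × 6 = 261.0
  [11.75→12.75]: (14.2+10.8)/2 × 1 = 12.5
  Sum = 1095.9125 ng/mL·h

AUC = 1100 ng/mL·h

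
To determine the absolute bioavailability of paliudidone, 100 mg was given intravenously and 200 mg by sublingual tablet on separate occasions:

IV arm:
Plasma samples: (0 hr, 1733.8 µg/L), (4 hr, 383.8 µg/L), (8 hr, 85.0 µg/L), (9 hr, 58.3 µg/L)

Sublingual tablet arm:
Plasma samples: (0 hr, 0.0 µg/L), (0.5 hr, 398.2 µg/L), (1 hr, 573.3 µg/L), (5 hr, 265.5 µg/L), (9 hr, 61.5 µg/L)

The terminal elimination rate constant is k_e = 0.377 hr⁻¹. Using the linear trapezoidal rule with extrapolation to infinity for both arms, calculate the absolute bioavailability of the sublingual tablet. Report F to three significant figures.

F = 0.263

Trapezoidal AUC_0→9 (IV):
  [0→4]: (1733.8+383.8)/2 × 4 = 4235.2
  [4→8]: (383.8+85.0)/2 × 4 = 937.6
  [8→9]: (85.0+58.3)/2 × 1 = 71.65
  Sum = 5244.45 µg/L·hr
IV tail: 58.3/0.377 = 154.642; AUC_iv,0→∞ = 5244.45 + 154.642 = 5399.092 µg/L·hr
Trapezoidal AUC_0→9 (sublingual tablet):
  [0→0.5]: (0.0+398.2)/2 × 0.5 = 99.55
  [0.5→1]: (398.2+573.3)/2 × 0.5 = 242.875
  [1→5]: (573.3+265.5)/2 × 4 = 1677.6
  [5→9]: (265.5+61.5)/2 × 4 = 654.0
  Sum = 2674.025 µg/L·hr
sublingual tablet tail: 61.5/0.377 = 163.130; AUC_ev,0→∞ = 2674.025 + 163.130 = 2837.155 µg/L·hr
F = (AUC_ev/D_ev)/(AUC_iv/D_iv) = (2837.155/200)/(5399.092/100) = 14.185775/53.99092 = 0.2627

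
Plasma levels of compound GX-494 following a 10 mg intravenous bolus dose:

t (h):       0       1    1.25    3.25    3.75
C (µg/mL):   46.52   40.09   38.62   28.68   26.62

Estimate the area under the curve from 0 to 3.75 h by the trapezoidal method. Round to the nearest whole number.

Trapezoidal AUC_0→3.75:
  [0→1]: (46.52+40.09)/2 × 1 = 43.305
  [1→1.25]: (40.09+38.62)/2 × 0.25 = 9.83875
  [1.25→3.25]: (38.62+28.68)/2 × 2 = 67.3
  [3.25→3.75]: (28.68+26.62)/2 × 0.5 = 13.825
  Sum = 134.26875 µg/mL·h

AUC = 134 µg/mL·h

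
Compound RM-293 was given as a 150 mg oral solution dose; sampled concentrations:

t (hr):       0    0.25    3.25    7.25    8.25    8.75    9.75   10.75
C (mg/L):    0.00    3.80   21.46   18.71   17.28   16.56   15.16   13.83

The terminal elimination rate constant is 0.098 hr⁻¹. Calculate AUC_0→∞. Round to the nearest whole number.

AUC = 317 mg/L·hr

Trapezoidal AUC_0→10.75:
  [0→0.25]: (0.00+3.80)/2 × 0.25 = 0.475
  [0.25→3.25]: (3.80+21.46)/2 × 3 = 37.89
  [3.25→7.25]: (21.46+18.71)/2 × 4 = 80.34
  [7.25→8.25]: (18.71+17.28)/2 × 1 = 17.995
  [8.25→8.75]: (17.28+16.56)/2 × 0.5 = 8.46
  [8.75→9.75]: (16.56+15.16)/2 × 1 = 15.86
  [9.75→10.75]: (15.16+13.83)/2 × 1 = 14.495
  Sum = 175.515 mg/L·hr
Extrapolated tail: C_last / k_e = 13.83 / 0.098 = 141.122
AUC_0→∞ = 175.515 + 141.122 = 316.637 mg/L·hr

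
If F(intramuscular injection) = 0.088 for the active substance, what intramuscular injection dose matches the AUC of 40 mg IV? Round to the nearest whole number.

For equal systemic exposure: F × D_ev = D_iv
D_ev = D_iv / F = 40 / 0.088 = 454.545 mg

D_intramuscular = 455 mg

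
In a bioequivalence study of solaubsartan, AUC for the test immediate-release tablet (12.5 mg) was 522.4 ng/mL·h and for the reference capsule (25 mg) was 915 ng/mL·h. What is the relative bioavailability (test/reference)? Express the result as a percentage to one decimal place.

F_rel = 114.2%

F_rel = (AUC_test/D_test) / (AUC_ref/D_ref)
      = (522.4/12.5) / (915/25)
      = 41.792 / 36.6 = 1.1419 = 114.19%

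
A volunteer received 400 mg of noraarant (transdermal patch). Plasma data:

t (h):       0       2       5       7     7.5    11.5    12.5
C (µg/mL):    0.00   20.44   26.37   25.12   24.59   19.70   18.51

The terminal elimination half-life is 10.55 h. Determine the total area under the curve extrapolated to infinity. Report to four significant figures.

Trapezoidal AUC_0→12.5:
  [0→2]: (0.00+20.44)/2 × 2 = 20.44
  [2→5]: (20.44+26.37)/2 × 3 = 70.215
  [5→7]: (26.37+25.12)/2 × 2 = 51.49
  [7→7.5]: (25.12+24.59)/2 × 0.5 = 12.4275
  [7.5→11.5]: (24.59+19.70)/2 × 4 = 88.58
  [11.5→12.5]: (19.70+18.51)/2 × 1 = 19.105
  Sum = 262.2575 µg/mL·h
k_e = ln2 / t½ = 0.693147 / 10.55 = 0.0657 h^-1
Extrapolated tail: C_last / k_e = 18.51 / 0.0657 = 281.735
AUC_0→∞ = 262.2575 + 281.735 = 543.9925 µg/mL·h

AUC = 544.0 µg/mL·h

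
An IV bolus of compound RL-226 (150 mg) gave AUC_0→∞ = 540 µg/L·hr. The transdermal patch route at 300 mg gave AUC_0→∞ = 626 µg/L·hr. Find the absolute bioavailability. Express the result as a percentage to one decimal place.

F = 58.0%

F = (AUC_ev / D_ev) / (AUC_iv / D_iv)
  = (626/300) / (540/150)
  = 2.08667 / 3.6 = 0.5796
  = 57.96%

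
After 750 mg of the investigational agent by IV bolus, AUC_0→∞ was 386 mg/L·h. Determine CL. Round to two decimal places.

CL = Dose_iv / AUC_0→∞
   = 750 / 386 = 1.94301 L/h

CL = 1.94 L/h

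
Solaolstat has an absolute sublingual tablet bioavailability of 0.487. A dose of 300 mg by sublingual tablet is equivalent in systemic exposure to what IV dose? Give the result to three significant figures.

Systemic exposure from an extravascular dose = F × D_ev, so the equivalent IV dose is F × D_ev.
D_iv = F × D_ev = 0.487 × 300 = 146.1 mg

D_iv = 146 mg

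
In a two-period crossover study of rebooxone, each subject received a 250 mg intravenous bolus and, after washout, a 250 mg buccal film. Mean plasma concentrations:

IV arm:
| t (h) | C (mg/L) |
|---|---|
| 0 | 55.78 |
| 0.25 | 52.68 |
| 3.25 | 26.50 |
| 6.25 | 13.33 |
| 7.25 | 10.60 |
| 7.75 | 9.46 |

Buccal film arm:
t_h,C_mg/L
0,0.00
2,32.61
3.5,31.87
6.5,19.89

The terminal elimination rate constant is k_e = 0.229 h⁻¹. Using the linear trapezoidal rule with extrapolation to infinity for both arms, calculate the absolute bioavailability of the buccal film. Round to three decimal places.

Trapezoidal AUC_0→7.75 (IV):
  [0→0.25]: (55.78+52.68)/2 × 0.25 = 13.5575
  [0.25→3.25]: (52.68+26.50)/2 × 3 = 118.77
  [3.25→6.25]: (26.50+13.33)/2 × 3 = 59.745
  [6.25→7.25]: (13.33+10.60)/2 × 1 = 11.965
  [7.25→7.75]: (10.60+9.46)/2 × 0.5 = 5.015
  Sum = 209.0525 mg/L·h
IV tail: 9.46/0.229 = 41.310; AUC_iv,0→∞ = 209.0525 + 41.310 = 250.3625 mg/L·h
Trapezoidal AUC_0→6.5 (buccal film):
  [0→2]: (0.00+32.61)/2 × 2 = 32.61
  [2→3.5]: (32.61+31.87)/2 × 1.5 = 48.36
  [3.5→6.5]: (31.87+19.89)/2 × 3 = 77.64
  Sum = 158.61 mg/L·h
buccal film tail: 19.89/0.229 = 86.856; AUC_ev,0→∞ = 158.61 + 86.856 = 245.466 mg/L·h
F = (AUC_ev/D_ev)/(AUC_iv/D_iv) = (245.466/250)/(250.3625/250) = 0.981864/1.00145 = 0.9804

F = 0.980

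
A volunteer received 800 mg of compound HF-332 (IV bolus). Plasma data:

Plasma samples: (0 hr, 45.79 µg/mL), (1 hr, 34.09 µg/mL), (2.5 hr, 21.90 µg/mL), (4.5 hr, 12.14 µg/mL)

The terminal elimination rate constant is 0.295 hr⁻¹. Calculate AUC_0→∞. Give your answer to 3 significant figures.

Trapezoidal AUC_0→4.5:
  [0→1]: (45.79+34.09)/2 × 1 = 39.94
  [1→2.5]: (34.09+21.90)/2 × 1.5 = 41.9925
  [2.5→4.5]: (21.90+12.14)/2 × 2 = 34.04
  Sum = 115.9725 µg/mL·hr
Extrapolated tail: C_last / k_e = 12.14 / 0.295 = 41.153
AUC_0→∞ = 115.9725 + 41.153 = 157.1255 µg/mL·hr

AUC = 157 µg/mL·hr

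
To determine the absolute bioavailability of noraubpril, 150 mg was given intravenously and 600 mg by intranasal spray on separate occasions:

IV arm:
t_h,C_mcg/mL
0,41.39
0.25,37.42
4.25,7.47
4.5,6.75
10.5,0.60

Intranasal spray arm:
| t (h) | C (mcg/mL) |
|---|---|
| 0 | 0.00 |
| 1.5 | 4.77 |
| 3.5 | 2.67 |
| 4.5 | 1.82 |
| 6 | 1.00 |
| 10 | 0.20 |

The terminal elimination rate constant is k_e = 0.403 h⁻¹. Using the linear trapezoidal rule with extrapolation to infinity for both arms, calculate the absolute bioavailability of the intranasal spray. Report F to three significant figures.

F = 0.0366

Trapezoidal AUC_0→10.5 (IV):
  [0→0.25]: (41.39+37.42)/2 × 0.25 = 9.85125
  [0.25→4.25]: (37.42+7.47)/2 × 4 = 89.78
  [4.25→4.5]: (7.47+6.75)/2 × 0.25 = 1.7775
  [4.5→10.5]: (6.75+0.60)/2 × 6 = 22.05
  Sum = 123.45875 mcg/mL·h
IV tail: 0.60/0.403 = 1.489; AUC_iv,0→∞ = 123.45875 + 1.489 = 124.94775 mcg/mL·h
Trapezoidal AUC_0→10 (intranasal spray):
  [0→1.5]: (0.00+4.77)/2 × 1.5 = 3.5775
  [1.5→3.5]: (4.77+2.67)/2 × 2 = 7.44
  [3.5→4.5]: (2.67+1.82)/2 × 1 = 2.245
  [4.5→6]: (1.82+1.00)/2 × 1.5 = 2.115
  [6→10]: (1.00+0.20)/2 × 4 = 2.4
  Sum = 17.7775 mcg/mL·h
intranasal spray tail: 0.20/0.403 = 0.496; AUC_ev,0→∞ = 17.7775 + 0.496 = 18.2735 mcg/mL·h
F = (AUC_ev/D_ev)/(AUC_iv/D_iv) = (18.2735/600)/(124.94775/150) = 0.0304558/0.832985 = 0.0366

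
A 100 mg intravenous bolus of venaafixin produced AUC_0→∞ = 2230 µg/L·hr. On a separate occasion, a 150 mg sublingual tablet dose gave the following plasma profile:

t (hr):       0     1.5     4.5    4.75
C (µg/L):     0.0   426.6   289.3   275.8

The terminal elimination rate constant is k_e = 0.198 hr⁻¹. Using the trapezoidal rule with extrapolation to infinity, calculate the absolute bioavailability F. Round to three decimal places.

Trapezoidal AUC_0→4.75 (sublingual tablet):
  [0→1.5]: (0.0+426.6)/2 × 1.5 = 319.95
  [1.5→4.5]: (426.6+289.3)/2 × 3 = 1073.85
  [4.5→4.75]: (289.3+275.8)/2 × 0.25 = 70.6375
  Sum = 1464.4375 µg/L·hr
Tail: C_last/k_e = 275.8/0.198 = 1392.929
AUC_0→∞ (sublingual tablet) = 1464.4375 + 1392.929 = 2857.3665 µg/L·hr
F = (AUC_ev/D_ev)/(AUC_iv/D_iv) = (2857.3665/150)/(2230/100) = 19.04911/22.3 = 0.8542

F = 0.854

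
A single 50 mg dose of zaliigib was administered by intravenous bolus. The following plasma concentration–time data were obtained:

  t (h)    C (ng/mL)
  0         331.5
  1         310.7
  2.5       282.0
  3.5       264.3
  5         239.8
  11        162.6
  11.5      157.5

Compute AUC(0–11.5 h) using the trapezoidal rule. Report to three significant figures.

AUC = 2700 ng/mL·h

Trapezoidal AUC_0→11.5:
  [0→1]: (331.5+310.7)/2 × 1 = 321.1
  [1→2.5]: (310.7+282.0)/2 × 1.5 = 444.525
  [2.5→3.5]: (282.0+264.3)/2 × 1 = 273.15
  [3.5→5]: (264.3+239.8)/2 × 1.5 = 378.075
  [5→11]: (239.8+162.6)/2 × 6 = 1207.2
  [11→11.5]: (162.6+157.5)/2 × 0.5 = 80.025
  Sum = 2704.075 ng/mL·h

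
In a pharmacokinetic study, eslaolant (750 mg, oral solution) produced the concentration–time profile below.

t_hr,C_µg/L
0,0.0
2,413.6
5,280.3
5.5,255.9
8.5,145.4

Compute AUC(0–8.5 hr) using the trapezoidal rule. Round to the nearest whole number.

AUC = 2190 µg/L·hr

Trapezoidal AUC_0→8.5:
  [0→2]: (0.0+413.6)/2 × 2 = 413.6
  [2→5]: (413.6+280.3)/2 × 3 = 1040.85
  [5→5.5]: (280.3+255.9)/2 × 0.5 = 134.05
  [5.5→8.5]: (255.9+145.4)/2 × 3 = 601.95
  Sum = 2190.45 µg/L·hr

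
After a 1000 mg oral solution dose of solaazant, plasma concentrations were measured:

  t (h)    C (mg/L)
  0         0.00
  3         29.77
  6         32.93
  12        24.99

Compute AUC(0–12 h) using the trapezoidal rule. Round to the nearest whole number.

AUC = 312 mg/L·h

Trapezoidal AUC_0→12:
  [0→3]: (0.00+29.77)/2 × 3 = 44.655
  [3→6]: (29.77+32.93)/2 × 3 = 94.05
  [6→12]: (32.93+24.99)/2 × 6 = 173.76
  Sum = 312.465 mg/L·h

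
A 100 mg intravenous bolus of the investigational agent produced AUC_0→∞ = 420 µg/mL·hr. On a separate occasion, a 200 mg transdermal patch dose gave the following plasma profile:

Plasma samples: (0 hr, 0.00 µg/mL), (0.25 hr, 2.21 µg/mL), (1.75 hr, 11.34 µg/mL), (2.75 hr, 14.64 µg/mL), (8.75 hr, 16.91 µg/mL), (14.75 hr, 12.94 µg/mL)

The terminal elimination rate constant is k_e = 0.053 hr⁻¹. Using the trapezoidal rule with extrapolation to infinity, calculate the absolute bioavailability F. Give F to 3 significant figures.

Trapezoidal AUC_0→14.75 (transdermal patch):
  [0→0.25]: (0.00+2.21)/2 × 0.25 = 0.27625
  [0.25→1.75]: (2.21+11.34)/2 × 1.5 = 10.1625
  [1.75→2.75]: (11.34+14.64)/2 × 1 = 12.99
  [2.75→8.75]: (14.64+16.91)/2 × 6 = 94.65
  [8.75→14.75]: (16.91+12.94)/2 × 6 = 89.55
  Sum = 207.62875 µg/mL·hr
Tail: C_last/k_e = 12.94/0.053 = 244.151
AUC_0→∞ (transdermal patch) = 207.62875 + 244.151 = 451.77975 µg/mL·hr
F = (AUC_ev/D_ev)/(AUC_iv/D_iv) = (451.77975/200)/(420/100) = 2.2589/4.2 = 0.5378

F = 0.538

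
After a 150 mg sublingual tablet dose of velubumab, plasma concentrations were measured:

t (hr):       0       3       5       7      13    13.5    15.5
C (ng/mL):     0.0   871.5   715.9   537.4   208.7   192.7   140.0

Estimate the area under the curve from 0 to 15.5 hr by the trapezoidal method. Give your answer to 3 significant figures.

AUC = 6820 ng/mL·hr

Trapezoidal AUC_0→15.5:
  [0→3]: (0.0+871.5)/2 × 3 = 1307.25
  [3→5]: (871.5+715.9)/2 × 2 = 1587.4
  [5→7]: (715.9+537.4)/2 × 2 = 1253.3
  [7→13]: (537.4+208.7)/2 × 6 = 2238.3
  [13→13.5]: (208.7+192.7)/2 × 0.5 = 100.35
  [13.5→15.5]: (192.7+140.0)/2 × 2 = 332.7
  Sum = 6819.3 ng/mL·hr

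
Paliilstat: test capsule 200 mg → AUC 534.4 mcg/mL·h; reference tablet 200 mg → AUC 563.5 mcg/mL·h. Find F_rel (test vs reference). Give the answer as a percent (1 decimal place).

F_rel = 94.8%

F_rel = (AUC_test/D_test) / (AUC_ref/D_ref)
      = (534.4/200) / (563.5/200)
      = 2.672 / 2.8175 = 0.9484 = 94.84%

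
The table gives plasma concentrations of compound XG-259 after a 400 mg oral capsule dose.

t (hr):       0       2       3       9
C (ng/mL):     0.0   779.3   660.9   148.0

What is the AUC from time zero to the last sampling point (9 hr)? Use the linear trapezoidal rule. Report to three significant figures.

Trapezoidal AUC_0→9:
  [0→2]: (0.0+779.3)/2 × 2 = 779.3
  [2→3]: (779.3+660.9)/2 × 1 = 720.1
  [3→9]: (660.9+148.0)/2 × 6 = 2426.7
  Sum = 3926.1 ng/mL·hr

AUC = 3930 ng/mL·hr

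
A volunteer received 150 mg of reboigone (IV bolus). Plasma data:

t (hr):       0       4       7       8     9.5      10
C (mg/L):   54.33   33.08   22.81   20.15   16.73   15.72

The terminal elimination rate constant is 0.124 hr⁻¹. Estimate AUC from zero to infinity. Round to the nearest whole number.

Trapezoidal AUC_0→10:
  [0→4]: (54.33+33.08)/2 × 4 = 174.82
  [4→7]: (33.08+22.81)/2 × 3 = 83.835
  [7→8]: (22.81+20.15)/2 × 1 = 21.48
  [8→9.5]: (20.15+16.73)/2 × 1.5 = 27.66
  [9.5→10]: (16.73+15.72)/2 × 0.5 = 8.1125
  Sum = 315.9075 mg/L·hr
Extrapolated tail: C_last / k_e = 15.72 / 0.124 = 126.774
AUC_0→∞ = 315.9075 + 126.774 = 442.6815 mg/L·hr

AUC = 443 mg/L·hr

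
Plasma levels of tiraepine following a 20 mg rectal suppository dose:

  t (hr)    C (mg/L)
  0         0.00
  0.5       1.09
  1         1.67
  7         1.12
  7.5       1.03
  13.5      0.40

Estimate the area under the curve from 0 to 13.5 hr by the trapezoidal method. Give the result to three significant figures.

Trapezoidal AUC_0→13.5:
  [0→0.5]: (0.00+1.09)/2 × 0.5 = 0.2725
  [0.5→1]: (1.09+1.67)/2 × 0.5 = 0.69
  [1→7]: (1.67+1.12)/2 × 6 = 8.37
  [7→7.5]: (1.12+1.03)/2 × 0.5 = 0.5375
  [7.5→13.5]: (1.03+0.40)/2 × 6 = 4.29
  Sum = 14.16 mg/L·hr

AUC = 14.2 mg/L·hr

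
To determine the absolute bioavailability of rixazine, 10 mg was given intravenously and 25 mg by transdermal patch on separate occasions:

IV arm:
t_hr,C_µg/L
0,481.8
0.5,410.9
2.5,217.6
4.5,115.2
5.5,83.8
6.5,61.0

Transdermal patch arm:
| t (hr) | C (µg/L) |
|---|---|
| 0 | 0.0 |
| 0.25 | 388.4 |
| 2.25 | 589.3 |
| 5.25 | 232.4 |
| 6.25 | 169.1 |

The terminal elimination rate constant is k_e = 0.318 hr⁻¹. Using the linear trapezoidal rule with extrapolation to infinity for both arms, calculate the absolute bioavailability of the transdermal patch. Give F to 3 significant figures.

F = 0.773

Trapezoidal AUC_0→6.5 (IV):
  [0→0.5]: (481.8+410.9)/2 × 0.5 = 223.175
  [0.5→2.5]: (410.9+217.6)/2 × 2 = 628.5
  [2.5→4.5]: (217.6+115.2)/2 × 2 = 332.8
  [4.5→5.5]: (115.2+83.8)/2 × 1 = 99.5
  [5.5→6.5]: (83.8+61.0)/2 × 1 = 72.4
  Sum = 1356.375 µg/L·hr
IV tail: 61.0/0.318 = 191.824; AUC_iv,0→∞ = 1356.375 + 191.824 = 1548.199 µg/L·hr
Trapezoidal AUC_0→6.25 (transdermal patch):
  [0→0.25]: (0.0+388.4)/2 × 0.25 = 48.55
  [0.25→2.25]: (388.4+589.3)/2 × 2 = 977.7
  [2.25→5.25]: (589.3+232.4)/2 × 3 = 1232.55
  [5.25→6.25]: (232.4+169.1)/2 × 1 = 200.75
  Sum = 2459.55 µg/L·hr
transdermal patch tail: 169.1/0.318 = 531.761; AUC_ev,0→∞ = 2459.55 + 531.761 = 2991.311 µg/L·hr
F = (AUC_ev/D_ev)/(AUC_iv/D_iv) = (2991.311/25)/(1548.199/10) = 119.65244/154.8199 = 0.7728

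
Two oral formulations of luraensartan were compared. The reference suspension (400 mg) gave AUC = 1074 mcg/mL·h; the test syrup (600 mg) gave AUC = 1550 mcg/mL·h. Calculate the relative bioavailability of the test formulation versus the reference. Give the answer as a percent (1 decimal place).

F_rel = 96.2%

F_rel = (AUC_test/D_test) / (AUC_ref/D_ref)
      = (1550/600) / (1074/400)
      = 2.58333 / 2.685 = 0.9621 = 96.21%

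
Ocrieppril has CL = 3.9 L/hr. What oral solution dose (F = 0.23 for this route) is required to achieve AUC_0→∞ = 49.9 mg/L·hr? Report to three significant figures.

Dose = CL × AUC_0→∞ / F
     = 3.9 × 49.9 / 0.23 = 846.13 mg

Dose = 846 mg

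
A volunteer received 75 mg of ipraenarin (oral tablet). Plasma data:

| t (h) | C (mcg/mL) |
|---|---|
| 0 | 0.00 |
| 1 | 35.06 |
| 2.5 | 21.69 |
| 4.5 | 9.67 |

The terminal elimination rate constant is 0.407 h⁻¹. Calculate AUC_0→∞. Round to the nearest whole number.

Trapezoidal AUC_0→4.5:
  [0→1]: (0.00+35.06)/2 × 1 = 17.53
  [1→2.5]: (35.06+21.69)/2 × 1.5 = 42.5625
  [2.5→4.5]: (21.69+9.67)/2 × 2 = 31.36
  Sum = 91.4525 mcg/mL·h
Extrapolated tail: C_last / k_e = 9.67 / 0.407 = 23.759
AUC_0→∞ = 91.4525 + 23.759 = 115.2115 mcg/mL·h

AUC = 115 mcg/mL·h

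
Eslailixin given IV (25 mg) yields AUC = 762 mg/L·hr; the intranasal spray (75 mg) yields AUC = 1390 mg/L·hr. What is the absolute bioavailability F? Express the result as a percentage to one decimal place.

F = 60.8%

F = (AUC_ev / D_ev) / (AUC_iv / D_iv)
  = (1390/75) / (762/25)
  = 18.5333 / 30.48 = 0.6080
  = 60.80%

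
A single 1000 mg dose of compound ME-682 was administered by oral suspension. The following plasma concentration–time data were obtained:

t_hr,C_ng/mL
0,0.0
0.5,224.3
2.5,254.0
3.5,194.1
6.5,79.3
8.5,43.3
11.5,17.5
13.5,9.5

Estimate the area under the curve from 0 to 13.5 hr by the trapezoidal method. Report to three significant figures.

Trapezoidal AUC_0→13.5:
  [0→0.5]: (0.0+224.3)/2 × 0.5 = 56.075
  [0.5→2.5]: (224.3+254.0)/2 × 2 = 478.3
  [2.5→3.5]: (254.0+194.1)/2 × 1 = 224.05
  [3.5→6.5]: (194.1+79.3)/2 × 3 = 410.1
  [6.5→8.5]: (79.3+43.3)/2 × 2 = 122.6
  [8.5→11.5]: (43.3+17.5)/2 × 3 = 91.2
  [11.5→13.5]: (17.5+9.5)/2 × 2 = 27.0
  Sum = 1409.325 ng/mL·hr

AUC = 1410 ng/mL·hr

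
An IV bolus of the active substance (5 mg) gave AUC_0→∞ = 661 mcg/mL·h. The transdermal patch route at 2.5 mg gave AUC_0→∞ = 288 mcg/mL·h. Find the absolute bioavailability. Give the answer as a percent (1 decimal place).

F = (AUC_ev / D_ev) / (AUC_iv / D_iv)
  = (288/2.5) / (661/5)
  = 115.2 / 132.2 = 0.8714
  = 87.14%

F = 87.1%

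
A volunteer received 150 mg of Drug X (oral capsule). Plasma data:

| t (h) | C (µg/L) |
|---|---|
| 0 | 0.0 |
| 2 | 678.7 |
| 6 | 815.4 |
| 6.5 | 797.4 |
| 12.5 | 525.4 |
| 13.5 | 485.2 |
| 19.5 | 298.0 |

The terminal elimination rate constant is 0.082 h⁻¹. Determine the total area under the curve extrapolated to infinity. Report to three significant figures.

AUC = 14500 µg/L·h

Trapezoidal AUC_0→19.5:
  [0→2]: (0.0+678.7)/2 × 2 = 678.7
  [2→6]: (678.7+815.4)/2 × 4 = 2988.2
  [6→6.5]: (815.4+797.4)/2 × 0.5 = 403.2
  [6.5→12.5]: (797.4+525.4)/2 × 6 = 3968.4
  [12.5→13.5]: (525.4+485.2)/2 × 1 = 505.3
  [13.5→19.5]: (485.2+298.0)/2 × 6 = 2349.6
  Sum = 10893.4 µg/L·h
Extrapolated tail: C_last / k_e = 298.0 / 0.082 = 3634.146
AUC_0→∞ = 10893.4 + 3634.146 = 14527.546 µg/L·h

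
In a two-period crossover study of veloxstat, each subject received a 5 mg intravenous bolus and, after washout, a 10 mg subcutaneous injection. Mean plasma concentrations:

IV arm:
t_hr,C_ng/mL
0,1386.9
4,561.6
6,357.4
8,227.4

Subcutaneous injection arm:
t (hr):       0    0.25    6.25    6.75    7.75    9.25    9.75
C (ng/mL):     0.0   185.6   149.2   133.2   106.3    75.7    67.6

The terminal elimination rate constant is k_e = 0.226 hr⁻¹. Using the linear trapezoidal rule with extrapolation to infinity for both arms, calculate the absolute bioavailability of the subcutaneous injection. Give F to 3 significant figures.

F = 0.132

Trapezoidal AUC_0→8 (IV):
  [0→4]: (1386.9+561.6)/2 × 4 = 3897.0
  [4→6]: (561.6+357.4)/2 × 2 = 919.0
  [6→8]: (357.4+227.4)/2 × 2 = 584.8
  Sum = 5400.8 ng/mL·hr
IV tail: 227.4/0.226 = 1006.195; AUC_iv,0→∞ = 5400.8 + 1006.195 = 6406.995 ng/mL·hr
Trapezoidal AUC_0→9.75 (subcutaneous injection):
  [0→0.25]: (0.0+185.6)/2 × 0.25 = 23.2
  [0.25→6.25]: (185.6+149.2)/2 × 6 = 1004.4
  [6.25→6.75]: (149.2+133.2)/2 × 0.5 = 70.6
  [6.75→7.75]: (133.2+106.3)/2 × 1 = 119.75
  [7.75→9.25]: (106.3+75.7)/2 × 1.5 = 136.5
  [9.25→9.75]: (75.7+67.6)/2 × 0.5 = 35.825
  Sum = 1390.275 ng/mL·hr
subcutaneous injection tail: 67.6/0.226 = 299.115; AUC_ev,0→∞ = 1390.275 + 299.115 = 1689.39 ng/mL·hr
F = (AUC_ev/D_ev)/(AUC_iv/D_iv) = (1689.39/10)/(6406.995/5) = 168.939/1281.399 = 0.1318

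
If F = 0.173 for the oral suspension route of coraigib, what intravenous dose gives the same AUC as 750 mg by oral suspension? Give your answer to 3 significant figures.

Systemic exposure from an extravascular dose = F × D_ev, so the equivalent IV dose is F × D_ev.
D_iv = F × D_ev = 0.173 × 750 = 129.75 mg

D_iv = 130 mg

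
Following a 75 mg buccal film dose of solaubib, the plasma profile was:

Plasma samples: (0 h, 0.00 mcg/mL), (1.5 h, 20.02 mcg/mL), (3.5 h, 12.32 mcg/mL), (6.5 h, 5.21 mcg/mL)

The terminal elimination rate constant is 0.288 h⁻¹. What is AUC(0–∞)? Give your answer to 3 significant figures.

AUC = 91.7 mcg/mL·h

Trapezoidal AUC_0→6.5:
  [0→1.5]: (0.00+20.02)/2 × 1.5 = 15.015
  [1.5→3.5]: (20.02+12.32)/2 × 2 = 32.34
  [3.5→6.5]: (12.32+5.21)/2 × 3 = 26.295
  Sum = 73.65 mcg/mL·h
Extrapolated tail: C_last / k_e = 5.21 / 0.288 = 18.090
AUC_0→∞ = 73.65 + 18.090 = 91.74 mcg/mL·h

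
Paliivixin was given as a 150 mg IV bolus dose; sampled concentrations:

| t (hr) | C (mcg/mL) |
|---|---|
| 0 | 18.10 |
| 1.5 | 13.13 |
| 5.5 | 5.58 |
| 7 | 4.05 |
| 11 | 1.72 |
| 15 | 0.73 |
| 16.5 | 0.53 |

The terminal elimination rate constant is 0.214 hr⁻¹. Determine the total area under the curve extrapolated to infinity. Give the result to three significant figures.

AUC = 87.9 mcg/mL·hr

Trapezoidal AUC_0→16.5:
  [0→1.5]: (18.10+13.13)/2 × 1.5 = 23.4225
  [1.5→5.5]: (13.13+5.58)/2 × 4 = 37.42
  [5.5→7]: (5.58+4.05)/2 × 1.5 = 7.2225
  [7→11]: (4.05+1.72)/2 × 4 = 11.54
  [11→15]: (1.72+0.73)/2 × 4 = 4.9
  [15→16.5]: (0.73+0.53)/2 × 1.5 = 0.945
  Sum = 85.45 mcg/mL·hr
Extrapolated tail: C_last / k_e = 0.53 / 0.214 = 2.477
AUC_0→∞ = 85.45 + 2.477 = 87.927 mcg/mL·hr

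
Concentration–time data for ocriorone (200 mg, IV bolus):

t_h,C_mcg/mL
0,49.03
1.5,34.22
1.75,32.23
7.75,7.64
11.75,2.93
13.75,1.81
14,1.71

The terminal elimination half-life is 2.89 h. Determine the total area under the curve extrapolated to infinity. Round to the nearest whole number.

Trapezoidal AUC_0→14:
  [0→1.5]: (49.03+34.22)/2 × 1.5 = 62.4375
  [1.5→1.75]: (34.22+32.23)/2 × 0.25 = 8.30625
  [1.75→7.75]: (32.23+7.64)/2 × 6 = 119.61
  [7.75→11.75]: (7.64+2.93)/2 × 4 = 21.14
  [11.75→13.75]: (2.93+1.81)/2 × 2 = 4.74
  [13.75→14]: (1.81+1.71)/2 × 0.25 = 0.44
  Sum = 216.67375 mcg/mL·h
k_e = ln2 / t½ = 0.693147 / 2.89 = 0.2398 h^-1
Extrapolated tail: C_last / k_e = 1.71 / 0.2398 = 7.131
AUC_0→∞ = 216.67375 + 7.131 = 223.80475 mcg/mL·h

AUC = 224 mcg/mL·h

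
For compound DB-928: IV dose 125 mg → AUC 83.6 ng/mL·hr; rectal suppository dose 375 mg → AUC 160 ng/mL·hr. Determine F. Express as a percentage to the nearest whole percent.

F = (AUC_ev / D_ev) / (AUC_iv / D_iv)
  = (160/375) / (83.6/125)
  = 0.426667 / 0.6688 = 0.6380
  = 63.80%

F = 64%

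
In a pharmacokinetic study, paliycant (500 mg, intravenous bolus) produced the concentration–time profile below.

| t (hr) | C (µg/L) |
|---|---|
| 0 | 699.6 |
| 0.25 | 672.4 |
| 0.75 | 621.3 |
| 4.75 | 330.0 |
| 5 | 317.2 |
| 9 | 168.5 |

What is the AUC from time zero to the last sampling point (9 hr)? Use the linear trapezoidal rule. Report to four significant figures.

AUC = 3450 µg/L·hr

Trapezoidal AUC_0→9:
  [0→0.25]: (699.6+672.4)/2 × 0.25 = 171.5
  [0.25→0.75]: (672.4+621.3)/2 × 0.5 = 323.425
  [0.75→4.75]: (621.3+330.0)/2 × 4 = 1902.6
  [4.75→5]: (330.0+317.2)/2 × 0.25 = 80.9
  [5→9]: (317.2+168.5)/2 × 4 = 971.4
  Sum = 3449.825 µg/L·hr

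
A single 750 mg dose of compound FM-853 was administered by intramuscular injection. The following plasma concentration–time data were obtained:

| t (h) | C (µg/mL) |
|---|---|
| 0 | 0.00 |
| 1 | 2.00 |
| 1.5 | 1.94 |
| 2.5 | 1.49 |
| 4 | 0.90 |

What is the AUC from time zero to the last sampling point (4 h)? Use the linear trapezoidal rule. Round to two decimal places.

Trapezoidal AUC_0→4:
  [0→1]: (0.00+2.00)/2 × 1 = 1.0
  [1→1.5]: (2.00+1.94)/2 × 0.5 = 0.985
  [1.5→2.5]: (1.94+1.49)/2 × 1 = 1.715
  [2.5→4]: (1.49+0.90)/2 × 1.5 = 1.7925
  Sum = 5.4925 µg/mL·h

AUC = 5.49 µg/mL·h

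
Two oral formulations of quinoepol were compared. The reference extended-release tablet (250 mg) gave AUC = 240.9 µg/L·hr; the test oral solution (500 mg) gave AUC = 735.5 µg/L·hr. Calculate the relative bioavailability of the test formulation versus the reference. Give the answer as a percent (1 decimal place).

F_rel = (AUC_test/D_test) / (AUC_ref/D_ref)
      = (735.5/500) / (240.9/250)
      = 1.471 / 0.9636 = 1.5266 = 152.66%

F_rel = 152.7%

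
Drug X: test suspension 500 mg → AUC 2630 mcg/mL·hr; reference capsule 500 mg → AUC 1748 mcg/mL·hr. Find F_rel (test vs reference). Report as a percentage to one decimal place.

F_rel = (AUC_test/D_test) / (AUC_ref/D_ref)
      = (2630/500) / (1748/500)
      = 5.26 / 3.496 = 1.5046 = 150.46%

F_rel = 150.5%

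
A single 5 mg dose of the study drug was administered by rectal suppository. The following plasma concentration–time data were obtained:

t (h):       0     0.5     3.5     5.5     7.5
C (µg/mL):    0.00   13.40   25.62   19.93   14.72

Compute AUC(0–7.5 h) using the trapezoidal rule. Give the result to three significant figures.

AUC = 142 µg/mL·h

Trapezoidal AUC_0→7.5:
  [0→0.5]: (0.00+13.40)/2 × 0.5 = 3.35
  [0.5→3.5]: (13.40+25.62)/2 × 3 = 58.53
  [3.5→5.5]: (25.62+19.93)/2 × 2 = 45.55
  [5.5→7.5]: (19.93+14.72)/2 × 2 = 34.65
  Sum = 142.08 µg/mL·h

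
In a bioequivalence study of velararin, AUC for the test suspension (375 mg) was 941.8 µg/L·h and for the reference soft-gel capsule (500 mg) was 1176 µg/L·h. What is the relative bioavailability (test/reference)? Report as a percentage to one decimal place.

F_rel = (AUC_test/D_test) / (AUC_ref/D_ref)
      = (941.8/375) / (1176/500)
      = 2.51147 / 2.352 = 1.0678 = 106.78%

F_rel = 106.8%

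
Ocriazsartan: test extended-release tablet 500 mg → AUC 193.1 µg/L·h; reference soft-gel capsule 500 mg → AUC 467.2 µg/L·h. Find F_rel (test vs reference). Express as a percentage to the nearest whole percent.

F_rel = 41%

F_rel = (AUC_test/D_test) / (AUC_ref/D_ref)
      = (193.1/500) / (467.2/500)
      = 0.3862 / 0.9344 = 0.4133 = 41.33%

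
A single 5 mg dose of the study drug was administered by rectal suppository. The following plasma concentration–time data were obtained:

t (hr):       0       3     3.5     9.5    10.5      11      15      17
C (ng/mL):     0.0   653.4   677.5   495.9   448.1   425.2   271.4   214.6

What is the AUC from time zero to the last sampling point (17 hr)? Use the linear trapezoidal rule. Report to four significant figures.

AUC = 7403 ng/mL·hr

Trapezoidal AUC_0→17:
  [0→3]: (0.0+653.4)/2 × 3 = 980.1
  [3→3.5]: (653.4+677.5)/2 × 0.5 = 332.725
  [3.5→9.5]: (677.5+495.9)/2 × 6 = 3520.2
  [9.5→10.5]: (495.9+448.1)/2 × 1 = 472.0
  [10.5→11]: (448.1+425.2)/2 × 0.5 = 218.325
  [11→15]: (425.2+271.4)/2 × 4 = 1393.2
  [15→17]: (271.4+214.6)/2 × 2 = 486.0
  Sum = 7402.55 ng/mL·hr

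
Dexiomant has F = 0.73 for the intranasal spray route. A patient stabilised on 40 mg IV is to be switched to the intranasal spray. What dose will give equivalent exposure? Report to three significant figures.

D_intranasal = 54.8 mg

For equal systemic exposure: F × D_ev = D_iv
D_ev = D_iv / F = 40 / 0.73 = 54.7945 mg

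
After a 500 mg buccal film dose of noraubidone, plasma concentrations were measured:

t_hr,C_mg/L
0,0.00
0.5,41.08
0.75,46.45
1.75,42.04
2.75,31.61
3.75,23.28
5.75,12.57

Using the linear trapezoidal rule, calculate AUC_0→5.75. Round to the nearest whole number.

Trapezoidal AUC_0→5.75:
  [0→0.5]: (0.00+41.08)/2 × 0.5 = 10.27
  [0.5→0.75]: (41.08+46.45)/2 × 0.25 = 10.94125
  [0.75→1.75]: (46.45+42.04)/2 × 1 = 44.245
  [1.75→2.75]: (42.04+31.61)/2 × 1 = 36.825
  [2.75→3.75]: (31.61+23.28)/2 × 1 = 27.445
  [3.75→5.75]: (23.28+12.57)/2 × 2 = 35.85
  Sum = 165.57625 mg/L·hr

AUC = 166 mg/L·hr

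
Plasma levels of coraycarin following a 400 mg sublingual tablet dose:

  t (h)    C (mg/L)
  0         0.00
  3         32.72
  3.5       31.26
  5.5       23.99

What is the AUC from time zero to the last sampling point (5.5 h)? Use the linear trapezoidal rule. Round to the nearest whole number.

Trapezoidal AUC_0→5.5:
  [0→3]: (0.00+32.72)/2 × 3 = 49.08
  [3→3.5]: (32.72+31.26)/2 × 0.5 = 15.995
  [3.5→5.5]: (31.26+23.99)/2 × 2 = 55.25
  Sum = 120.325 mg/L·h

AUC = 120 mg/L·h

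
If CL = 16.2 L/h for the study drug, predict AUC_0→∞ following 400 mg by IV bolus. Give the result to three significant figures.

AUC_0→∞ = Dose_iv / CL
        = 400 / 16.2 = 24.6914 mg/L·h

AUC = 24.7 mg/L·h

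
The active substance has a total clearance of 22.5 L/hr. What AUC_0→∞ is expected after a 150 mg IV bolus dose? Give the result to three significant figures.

AUC_0→∞ = Dose_iv / CL
        = 150 / 22.5 = 6.66667 mg/L·hr

AUC = 6.67 mg/L·hr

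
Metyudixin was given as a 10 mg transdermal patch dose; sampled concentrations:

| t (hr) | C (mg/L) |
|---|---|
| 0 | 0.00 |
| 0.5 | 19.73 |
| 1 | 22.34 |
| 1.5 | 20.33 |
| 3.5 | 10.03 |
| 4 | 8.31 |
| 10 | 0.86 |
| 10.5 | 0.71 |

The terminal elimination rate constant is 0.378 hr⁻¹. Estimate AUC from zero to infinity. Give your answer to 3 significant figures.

AUC = 90.8 mg/L·hr

Trapezoidal AUC_0→10.5:
  [0→0.5]: (0.00+19.73)/2 × 0.5 = 4.9325
  [0.5→1]: (19.73+22.34)/2 × 0.5 = 10.5175
  [1→1.5]: (22.34+20.33)/2 × 0.5 = 10.6675
  [1.5→3.5]: (20.33+10.03)/2 × 2 = 30.36
  [3.5→4]: (10.03+8.31)/2 × 0.5 = 4.585
  [4→10]: (8.31+0.86)/2 × 6 = 27.51
  [10→10.5]: (0.86+0.71)/2 × 0.5 = 0.3925
  Sum = 88.965 mg/L·hr
Extrapolated tail: C_last / k_e = 0.71 / 0.378 = 1.878
AUC_0→∞ = 88.965 + 1.878 = 90.843 mg/L·hr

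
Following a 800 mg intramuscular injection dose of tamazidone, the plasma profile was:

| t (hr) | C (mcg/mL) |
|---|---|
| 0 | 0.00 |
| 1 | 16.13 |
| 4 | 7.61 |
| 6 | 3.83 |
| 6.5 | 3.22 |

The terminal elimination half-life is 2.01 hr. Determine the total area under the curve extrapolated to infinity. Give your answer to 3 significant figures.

Trapezoidal AUC_0→6.5:
  [0→1]: (0.00+16.13)/2 × 1 = 8.065
  [1→4]: (16.13+7.61)/2 × 3 = 35.61
  [4→6]: (7.61+3.83)/2 × 2 = 11.44
  [6→6.5]: (3.83+3.22)/2 × 0.5 = 1.7625
  Sum = 56.8775 mcg/mL·hr
k_e = ln2 / t½ = 0.693147 / 2.01 = 0.3448 hr^-1
Extrapolated tail: C_last / k_e = 3.22 / 0.3448 = 9.339
AUC_0→∞ = 56.8775 + 9.339 = 66.2165 mcg/mL·hr

AUC = 66.2 mcg/mL·hr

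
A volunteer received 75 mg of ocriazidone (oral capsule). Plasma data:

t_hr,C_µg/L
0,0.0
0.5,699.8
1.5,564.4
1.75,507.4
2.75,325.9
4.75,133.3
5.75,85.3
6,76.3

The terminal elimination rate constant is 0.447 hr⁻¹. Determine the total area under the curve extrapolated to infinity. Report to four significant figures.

Trapezoidal AUC_0→6:
  [0→0.5]: (0.0+699.8)/2 × 0.5 = 174.95
  [0.5→1.5]: (699.8+564.4)/2 × 1 = 632.1
  [1.5→1.75]: (564.4+507.4)/2 × 0.25 = 133.975
  [1.75→2.75]: (507.4+325.9)/2 × 1 = 416.65
  [2.75→4.75]: (325.9+133.3)/2 × 2 = 459.2
  [4.75→5.75]: (133.3+85.3)/2 × 1 = 109.3
  [5.75→6]: (85.3+76.3)/2 × 0.25 = 20.2
  Sum = 1946.375 µg/L·hr
Extrapolated tail: C_last / k_e = 76.3 / 0.447 = 170.694
AUC_0→∞ = 1946.375 + 170.694 = 2117.069 µg/L·hr

AUC = 2117 µg/L·hr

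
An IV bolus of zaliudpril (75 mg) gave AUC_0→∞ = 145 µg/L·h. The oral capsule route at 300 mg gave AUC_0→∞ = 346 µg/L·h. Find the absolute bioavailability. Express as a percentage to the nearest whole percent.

F = (AUC_ev / D_ev) / (AUC_iv / D_iv)
  = (346/300) / (145/75)
  = 1.15333 / 1.93333 = 0.5966
  = 59.66%

F = 60%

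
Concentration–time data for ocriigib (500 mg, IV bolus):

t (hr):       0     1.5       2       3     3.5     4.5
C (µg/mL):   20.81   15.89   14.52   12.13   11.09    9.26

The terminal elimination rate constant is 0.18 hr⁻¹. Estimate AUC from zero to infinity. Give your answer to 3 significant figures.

AUC = 116 µg/mL·hr

Trapezoidal AUC_0→4.5:
  [0→1.5]: (20.81+15.89)/2 × 1.5 = 27.525
  [1.5→2]: (15.89+14.52)/2 × 0.5 = 7.6025
  [2→3]: (14.52+12.13)/2 × 1 = 13.325
  [3→3.5]: (12.13+11.09)/2 × 0.5 = 5.805
  [3.5→4.5]: (11.09+9.26)/2 × 1 = 10.175
  Sum = 64.4325 µg/mL·hr
Extrapolated tail: C_last / k_e = 9.26 / 0.18 = 51.444
AUC_0→∞ = 64.4325 + 51.444 = 115.8765 µg/mL·hr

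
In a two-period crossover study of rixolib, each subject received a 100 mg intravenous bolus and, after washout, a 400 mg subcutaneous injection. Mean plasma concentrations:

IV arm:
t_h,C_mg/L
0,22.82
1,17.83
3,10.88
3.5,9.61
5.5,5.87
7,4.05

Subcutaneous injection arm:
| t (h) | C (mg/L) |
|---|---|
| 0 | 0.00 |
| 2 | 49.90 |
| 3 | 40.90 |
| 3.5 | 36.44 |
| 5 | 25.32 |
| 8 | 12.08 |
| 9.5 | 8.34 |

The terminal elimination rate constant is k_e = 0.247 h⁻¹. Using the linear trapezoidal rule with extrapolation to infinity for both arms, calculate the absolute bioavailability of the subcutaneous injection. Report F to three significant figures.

Trapezoidal AUC_0→7 (IV):
  [0→1]: (22.82+17.83)/2 × 1 = 20.325
  [1→3]: (17.83+10.88)/2 × 2 = 28.71
  [3→3.5]: (10.88+9.61)/2 × 0.5 = 5.1225
  [3.5→5.5]: (9.61+5.87)/2 × 2 = 15.48
  [5.5→7]: (5.87+4.05)/2 × 1.5 = 7.44
  Sum = 77.0775 mg/L·h
IV tail: 4.05/0.247 = 16.397; AUC_iv,0→∞ = 77.0775 + 16.397 = 93.4745 mg/L·h
Trapezoidal AUC_0→9.5 (subcutaneous injection):
  [0→2]: (0.00+49.90)/2 × 2 = 49.9
  [2→3]: (49.90+40.90)/2 × 1 = 45.4
  [3→3.5]: (40.90+36.44)/2 × 0.5 = 19.335
  [3.5→5]: (36.44+25.32)/2 × 1.5 = 46.32
  [5→8]: (25.32+12.08)/2 × 3 = 56.1
  [8→9.5]: (12.08+8.34)/2 × 1.5 = 15.315
  Sum = 232.37 mg/L·h
subcutaneous injection tail: 8.34/0.247 = 33.765; AUC_ev,0→∞ = 232.37 + 33.765 = 266.135 mg/L·h
F = (AUC_ev/D_ev)/(AUC_iv/D_iv) = (266.135/400)/(93.4745/100) = 0.6653375/0.934745 = 0.7118

F = 0.712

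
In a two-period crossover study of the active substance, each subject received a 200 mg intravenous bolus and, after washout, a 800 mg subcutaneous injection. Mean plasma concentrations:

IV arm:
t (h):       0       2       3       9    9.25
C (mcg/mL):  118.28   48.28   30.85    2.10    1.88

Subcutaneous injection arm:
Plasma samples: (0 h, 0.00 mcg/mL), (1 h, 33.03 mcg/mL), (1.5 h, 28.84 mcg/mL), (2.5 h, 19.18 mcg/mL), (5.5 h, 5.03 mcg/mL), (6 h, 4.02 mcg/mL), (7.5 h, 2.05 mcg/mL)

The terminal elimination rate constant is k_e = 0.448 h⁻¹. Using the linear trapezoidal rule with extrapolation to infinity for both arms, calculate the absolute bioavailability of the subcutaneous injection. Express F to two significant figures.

F = 0.084

Trapezoidal AUC_0→9.25 (IV):
  [0→2]: (118.28+48.28)/2 × 2 = 166.56
  [2→3]: (48.28+30.85)/2 × 1 = 39.565
  [3→9]: (30.85+2.10)/2 × 6 = 98.85
  [9→9.25]: (2.10+1.88)/2 × 0.25 = 0.4975
  Sum = 305.4725 mcg/mL·h
IV tail: 1.88/0.448 = 4.196; AUC_iv,0→∞ = 305.4725 + 4.196 = 309.6685 mcg/mL·h
Trapezoidal AUC_0→7.5 (subcutaneous injection):
  [0→1]: (0.00+33.03)/2 × 1 = 16.515
  [1→1.5]: (33.03+28.84)/2 × 0.5 = 15.4675
  [1.5→2.5]: (28.84+19.18)/2 × 1 = 24.01
  [2.5→5.5]: (19.18+5.03)/2 × 3 = 36.315
  [5.5→6]: (5.03+4.02)/2 × 0.5 = 2.2625
  [6→7.5]: (4.02+2.05)/2 × 1.5 = 4.5525
  Sum = 99.1225 mcg/mL·h
subcutaneous injection tail: 2.05/0.448 = 4.576; AUC_ev,0→∞ = 99.1225 + 4.576 = 103.6985 mcg/mL·h
F = (AUC_ev/D_ev)/(AUC_iv/D_iv) = (103.6985/800)/(309.6685/200) = 0.129623/1.5483425 = 0.0837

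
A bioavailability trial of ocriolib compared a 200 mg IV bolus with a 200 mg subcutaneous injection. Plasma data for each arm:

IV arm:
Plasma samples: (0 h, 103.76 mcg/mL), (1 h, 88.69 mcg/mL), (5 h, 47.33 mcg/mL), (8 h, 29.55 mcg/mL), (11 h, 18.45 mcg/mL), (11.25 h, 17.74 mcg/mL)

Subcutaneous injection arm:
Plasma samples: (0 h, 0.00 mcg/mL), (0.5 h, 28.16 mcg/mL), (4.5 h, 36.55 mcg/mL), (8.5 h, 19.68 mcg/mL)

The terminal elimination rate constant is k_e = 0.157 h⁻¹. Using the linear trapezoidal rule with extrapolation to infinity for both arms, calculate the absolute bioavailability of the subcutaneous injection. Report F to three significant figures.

Trapezoidal AUC_0→11.25 (IV):
  [0→1]: (103.76+88.69)/2 × 1 = 96.225
  [1→5]: (88.69+47.33)/2 × 4 = 272.04
  [5→8]: (47.33+29.55)/2 × 3 = 115.32
  [8→11]: (29.55+18.45)/2 × 3 = 72.0
  [11→11.25]: (18.45+17.74)/2 × 0.25 = 4.52375
  Sum = 560.10875 mcg/mL·h
IV tail: 17.74/0.157 = 112.994; AUC_iv,0→∞ = 560.10875 + 112.994 = 673.10275 mcg/mL·h
Trapezoidal AUC_0→8.5 (subcutaneous injection):
  [0→0.5]: (0.00+28.16)/2 × 0.5 = 7.04
  [0.5→4.5]: (28.16+36.55)/2 × 4 = 129.42
  [4.5→8.5]: (36.55+19.68)/2 × 4 = 112.46
  Sum = 248.92 mcg/mL·h
subcutaneous injection tail: 19.68/0.157 = 125.350; AUC_ev,0→∞ = 248.92 + 125.350 = 374.27 mcg/mL·h
F = (AUC_ev/D_ev)/(AUC_iv/D_iv) = (374.27/200)/(673.10275/200) = 1.87135/3.36551 = 0.5560

F = 0.556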